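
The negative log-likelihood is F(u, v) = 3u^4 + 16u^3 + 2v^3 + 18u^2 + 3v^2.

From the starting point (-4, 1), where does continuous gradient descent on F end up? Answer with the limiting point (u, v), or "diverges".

(-3, 0)

F is separable, so gradient descent decouples: u follows -∂F/∂u, v follows -∂F/∂v.
∂F/∂u = 12u(u + 1)(u + 3); at u=-4 this is -144, so u increases.
∂F/∂v = 6v(v + 1); at v=1 this is 12, so v decreases.
u converges to its nearest critical value -3 (a local min of the u-part); v converges to 0. The iterate converges to (-3, 0).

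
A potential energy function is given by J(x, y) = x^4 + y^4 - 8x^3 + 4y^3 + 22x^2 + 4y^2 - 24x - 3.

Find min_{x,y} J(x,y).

J(x,y) separates as P(x) + Q(y) − 3, so its minimum is min P + min Q − 3.
P'(x) = 4(x - 3)(x - 2)(x - 1) vanishes at x ∈ {1, 2, 3}; Q'(y) = 4y(y + 1)(y + 2) vanishes at y ∈ {-2, -1, 0}.
Local minima of P (where P''>0): P(1)=-9, P(3)=-9. Local minima of Q: Q(-2)=0, Q(0)=0.
So the global minimum of J is P(1) + Q(-2) − 3 = -9 + 0 − 3 = -12, attained at (1, -2).

-12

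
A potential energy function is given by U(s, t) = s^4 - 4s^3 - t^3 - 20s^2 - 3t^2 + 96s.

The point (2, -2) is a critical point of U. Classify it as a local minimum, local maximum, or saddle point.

The mixed partial ∂²U/∂s∂t is 0, so the Hessian at any point is diag(U_ss, U_tt) = diag(4(3s^2 - 6s - 10), -6(t + 1)).
At (2, -2): H = diag(-40, 6).
The eigenvalues have opposite signs, so H is indefinite: a saddle point.

saddle point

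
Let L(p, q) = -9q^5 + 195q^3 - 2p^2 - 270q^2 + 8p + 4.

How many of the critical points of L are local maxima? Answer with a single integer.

2

L separates as a function of p plus a function of q, so ∇L=0 decouples.
∂L/∂p = -4(p - 2) = 0 at p ∈ {2}; ∂L/∂q = -45q(q - 3)(q - 1)(q + 4) = 0 at q ∈ {-4, 0, 1, 3}.
The Hessian is diagonal: diag(L_pp, L_qq). Second derivatives: L_pp(2)=-4; L_qq(-4)=6300, L_qq(0)=-540, L_qq(1)=450, L_qq(3)=-1890.
Local maxima occur where both diagonal entries negative: (2, 0), (2, 3). Count: 2.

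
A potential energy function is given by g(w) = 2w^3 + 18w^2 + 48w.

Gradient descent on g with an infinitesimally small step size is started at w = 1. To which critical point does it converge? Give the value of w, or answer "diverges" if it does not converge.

-2

g'(w) = 6(w + 2)(w + 4), so g'(1) = 90.
Gradient descent moves in the -g' direction, i.e. w is decreasing.
The nearest critical point in that direction is w = -2, where g'' = 12 > 0 (a local minimum). The iterate converges there.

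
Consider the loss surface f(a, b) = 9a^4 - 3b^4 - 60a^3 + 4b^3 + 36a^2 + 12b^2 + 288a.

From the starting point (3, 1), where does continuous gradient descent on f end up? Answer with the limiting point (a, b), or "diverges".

f is separable, so gradient descent decouples: a follows -∂f/∂a, b follows -∂f/∂b.
∂f/∂a = 36(a - 4)(a - 2)(a + 1); at a=3 this is -144, so a increases.
∂f/∂b = -12b(b - 2)(b + 1); at b=1 this is 24, so b decreases.
a converges to its nearest critical value 4 (a local min of the a-part); b converges to 0. The iterate converges to (4, 0).

(4, 0)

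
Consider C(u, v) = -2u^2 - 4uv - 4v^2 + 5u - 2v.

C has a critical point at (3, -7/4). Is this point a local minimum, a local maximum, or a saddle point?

The Hessian of C is constant: H = [[-4, -4], [-4, -8]].
det(H) = (-4)·(-8) − (-4)² = 16.
det(H) > 0 and tr(H) = -12 < 0, so H is negative definite and the point is a local maximum.

local maximum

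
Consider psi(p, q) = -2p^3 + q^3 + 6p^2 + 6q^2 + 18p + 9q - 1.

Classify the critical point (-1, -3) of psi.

saddle point

The mixed partial ∂²psi/∂p∂q is 0, so the Hessian at any point is diag(psi_pp, psi_qq) = diag(12(-p + 1), 6(q + 2)).
At (-1, -3): H = diag(24, -6).
The eigenvalues have opposite signs, so H is indefinite: a saddle point.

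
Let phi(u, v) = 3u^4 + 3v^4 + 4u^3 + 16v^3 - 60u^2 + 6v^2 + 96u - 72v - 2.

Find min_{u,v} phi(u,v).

-881

phi(u,v) separates as P(u) + Q(v) − 2, so its minimum is min P + min Q − 2.
P'(u) = 12(u - 2)(u - 1)(u + 4) vanishes at u ∈ {-4, 1, 2}; Q'(v) = 12(v - 1)(v + 2)(v + 3) vanishes at v ∈ {-3, -2, 1}.
Local minima of P (where P''>0): P(-4)=-832, P(2)=32. Local minima of Q: Q(-3)=81, Q(1)=-47.
So the global minimum of phi is P(-4) + Q(1) − 2 = -832 − 47 − 2 = -881, attained at (-4, 1).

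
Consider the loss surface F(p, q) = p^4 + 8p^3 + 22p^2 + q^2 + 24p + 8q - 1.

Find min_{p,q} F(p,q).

-26

F(p,q) separates as A(p) + B(q) − 1, so its minimum is min A + min B − 1.
A'(p) = 4(p + 1)(p + 2)(p + 3) vanishes at p ∈ {-3, -2, -1}; B'(q) = 2q + 8 vanishes at q ∈ {-4}.
Local minima of A (where A''>0): A(-3)=-9, A(-1)=-9. Local minima of B: B(-4)=-16.
So the global minimum of F is A(-3) + B(-4) − 1 = -9 − 16 − 1 = -26, attained at (-3, -4).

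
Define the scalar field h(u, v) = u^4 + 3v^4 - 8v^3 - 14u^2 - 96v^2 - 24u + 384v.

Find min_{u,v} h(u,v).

h(u,v) separates as P(u) + Q(v), so its minimum is min P + min Q.
P'(u) = 4(u - 3)(u + 1)(u + 2) vanishes at u ∈ {-2, -1, 3}; Q'(v) = 12(v - 4)(v - 2)(v + 4) vanishes at v ∈ {-4, 2, 4}.
Local minima of P (where P''>0): P(-2)=8, P(3)=-117. Local minima of Q: Q(-4)=-1792, Q(4)=256.
So the global minimum of h is P(3) + Q(-4) = -117 − 1792 = -1909, attained at (3, -4).

-1909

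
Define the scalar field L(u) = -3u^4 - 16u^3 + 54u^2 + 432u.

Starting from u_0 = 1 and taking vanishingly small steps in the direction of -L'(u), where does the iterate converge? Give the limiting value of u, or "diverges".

L'(u) = -12(u - 3)(u + 3)(u + 4), so L'(1) = 480.
Gradient descent moves in the -L' direction, i.e. u is decreasing.
The nearest critical point in that direction is u = -3, where L'' = 72 > 0 (a local minimum). The iterate converges there.

-3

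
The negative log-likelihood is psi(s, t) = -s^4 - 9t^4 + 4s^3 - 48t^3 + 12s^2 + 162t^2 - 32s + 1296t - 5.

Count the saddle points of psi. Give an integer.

4

psi separates as a function of s plus a function of t, so ∇psi=0 decouples.
∂psi/∂s = -4(s - 4)(s - 1)(s + 2) = 0 at s ∈ {-2, 1, 4}; ∂psi/∂t = -36(t - 3)(t + 3)(t + 4) = 0 at t ∈ {-4, -3, 3}.
The Hessian is diagonal: diag(psi_ss, psi_tt). Second derivatives: psi_ss(-2)=-72, psi_ss(1)=36, psi_ss(4)=-72; psi_tt(-4)=-252, psi_tt(-3)=216, psi_tt(3)=-1512.
Saddle points occur where the two diagonal entries have opposite signs: (-2, -3), (1, -4), (1, 3), (4, -3). Count: 4.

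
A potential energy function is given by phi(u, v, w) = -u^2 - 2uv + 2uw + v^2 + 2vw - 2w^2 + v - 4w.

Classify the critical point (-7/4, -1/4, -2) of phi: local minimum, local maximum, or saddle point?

saddle point

The Hessian is constant: H = [[-2, -2, 2], [-2, 2, 2], [2, 2, -4]].
Leading principal minors: Δ₁ = -2, Δ₂ = -8, Δ₃ = 16.
The minors fit neither the all-positive nor the alternating-sign pattern, so H is indefinite: a saddle point.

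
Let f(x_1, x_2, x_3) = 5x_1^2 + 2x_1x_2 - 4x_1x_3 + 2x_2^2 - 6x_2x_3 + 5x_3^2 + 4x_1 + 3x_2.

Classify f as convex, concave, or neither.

convex

f is quadratic, so its Hessian is the constant matrix H = [[10, 2, -4], [2, 4, -6], [-4, -6, 10]].
Leading principal minors: 10, 36, 32.
All positive ⇒ H ≻ 0 ⇒ convex.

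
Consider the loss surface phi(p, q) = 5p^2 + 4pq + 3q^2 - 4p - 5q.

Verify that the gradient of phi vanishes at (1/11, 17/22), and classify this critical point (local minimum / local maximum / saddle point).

local minimum

∇phi = (10p + 4q - 4, 4p + 6q - 5); substituting (1/11, 17/22) gives ∇phi = (0, 0), so (1/11, 17/22) is indeed a critical point.
The Hessian of phi is constant: H = [[10, 4], [4, 6]].
det(H) = 10·6 − 4² = 44.
det(H) > 0 and tr(H) = 16 > 0, so H is positive definite and the point is a local minimum.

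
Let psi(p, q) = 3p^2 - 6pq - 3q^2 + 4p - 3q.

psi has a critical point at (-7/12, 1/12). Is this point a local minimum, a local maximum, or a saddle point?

The Hessian of psi is constant: H = [[6, -6], [-6, -6]].
det(H) = 6·(-6) − (-6)² = -72.
Since det(H) < 0, H is indefinite and the critical point is a saddle point.

saddle point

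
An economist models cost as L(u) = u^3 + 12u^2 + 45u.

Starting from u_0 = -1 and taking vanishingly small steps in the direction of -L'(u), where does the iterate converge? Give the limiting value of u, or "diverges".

-3

L'(u) = 3(u + 3)(u + 5), so L'(-1) = 24.
Gradient descent moves in the -L' direction, i.e. u is decreasing.
The nearest critical point in that direction is u = -3, where L'' = 6 > 0 (a local minimum). The iterate converges there.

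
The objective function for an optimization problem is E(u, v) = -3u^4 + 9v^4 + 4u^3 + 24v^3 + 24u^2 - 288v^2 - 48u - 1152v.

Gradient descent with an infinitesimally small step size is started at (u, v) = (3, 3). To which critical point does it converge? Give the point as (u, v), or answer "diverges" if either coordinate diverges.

diverges

E is separable, so gradient descent decouples: u follows -∂E/∂u, v follows -∂E/∂v.
∂E/∂u = -12(u - 2)(u - 1)(u + 2); at u=3 this is -120, so u increases.
∂E/∂v = 36(v - 4)(v + 2)(v + 4); at v=3 this is -1260, so v increases.
The u-coordinate has no critical point in that direction and runs off to infinity.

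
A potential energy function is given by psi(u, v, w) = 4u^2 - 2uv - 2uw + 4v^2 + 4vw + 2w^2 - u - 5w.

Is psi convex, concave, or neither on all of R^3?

convex

psi is quadratic, so its Hessian is the constant matrix H = [[8, -2, -2], [-2, 8, 4], [-2, 4, 4]].
Leading principal minors: 8, 60, 112.
All positive ⇒ H ≻ 0 ⇒ convex.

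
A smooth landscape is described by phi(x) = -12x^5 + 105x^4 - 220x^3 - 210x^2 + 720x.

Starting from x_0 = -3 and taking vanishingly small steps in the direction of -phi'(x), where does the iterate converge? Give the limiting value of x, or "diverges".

phi'(x) = -60(x - 4)(x - 3)(x - 1)(x + 1), so phi'(-3) = -20160.
Gradient descent moves in the -phi' direction, i.e. x is increasing.
The nearest critical point in that direction is x = -1, where phi'' = 2400 > 0 (a local minimum). The iterate converges there.

-1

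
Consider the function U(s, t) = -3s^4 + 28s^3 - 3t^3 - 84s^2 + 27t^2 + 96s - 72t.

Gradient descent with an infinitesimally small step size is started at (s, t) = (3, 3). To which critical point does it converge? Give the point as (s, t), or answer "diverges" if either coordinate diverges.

U is separable, so gradient descent decouples: s follows -∂U/∂s, t follows -∂U/∂t.
∂U/∂s = -12(s - 4)(s - 2)(s - 1); at s=3 this is 24, so s decreases.
∂U/∂t = -9(t - 4)(t - 2); at t=3 this is 9, so t decreases.
s converges to its nearest critical value 2 (a local min of the s-part); t converges to 2. The iterate converges to (2, 2).

(2, 2)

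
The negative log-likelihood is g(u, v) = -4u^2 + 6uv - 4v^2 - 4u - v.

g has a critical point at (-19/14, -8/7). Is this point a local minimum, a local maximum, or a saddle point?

The Hessian of g is constant: H = [[-8, 6], [6, -8]].
det(H) = (-8)·(-8) − 6² = 28.
det(H) > 0 and tr(H) = -16 < 0, so H is negative definite and the point is a local maximum.

local maximum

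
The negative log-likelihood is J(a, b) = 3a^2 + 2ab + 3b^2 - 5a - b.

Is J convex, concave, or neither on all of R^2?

J is quadratic, so its Hessian is the constant matrix H = [[6, 2], [2, 6]].
det(H) = 32, tr(H) = 12.
det(H) > 0 and tr(H) > 0, so H is positive definite everywhere: convex.

convex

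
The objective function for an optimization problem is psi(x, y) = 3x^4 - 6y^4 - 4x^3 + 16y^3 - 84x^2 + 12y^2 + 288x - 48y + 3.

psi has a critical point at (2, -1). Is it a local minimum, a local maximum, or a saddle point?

The mixed partial ∂²psi/∂x∂y is 0, so the Hessian at any point is diag(psi_xx, psi_yy) = diag(12(3x^2 - 2x - 14), 24(-3y^2 + 4y + 1)).
At (2, -1): H = diag(-72, -144).
Both eigenvalues are negative, so H is negative definite: a local maximum.

local maximum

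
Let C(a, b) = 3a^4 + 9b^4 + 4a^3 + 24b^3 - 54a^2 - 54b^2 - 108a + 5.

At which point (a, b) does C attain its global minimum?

(3, -3)

C(a,b) separates as P(a) + Q(b) + 5, so its minimum is min P + min Q + 5.
P'(a) = 12(a - 3)(a + 1)(a + 3) vanishes at a ∈ {-3, -1, 3}; Q'(b) = 36b(b - 1)(b + 3) vanishes at b ∈ {-3, 0, 1}.
Local minima of P (where P''>0): P(-3)=-27, P(3)=-459. Local minima of Q: Q(-3)=-405, Q(1)=-21.
So the global minimum of C is P(3) + Q(-3) + 5 = -459 − 405 + 5 = -859, attained at (3, -3).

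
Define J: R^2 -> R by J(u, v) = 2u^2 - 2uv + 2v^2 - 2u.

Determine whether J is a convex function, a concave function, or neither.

convex

J is quadratic, so its Hessian is the constant matrix H = [[4, -2], [-2, 4]].
det(H) = 12, tr(H) = 8.
det(H) > 0 and tr(H) > 0, so H is positive definite everywhere: convex.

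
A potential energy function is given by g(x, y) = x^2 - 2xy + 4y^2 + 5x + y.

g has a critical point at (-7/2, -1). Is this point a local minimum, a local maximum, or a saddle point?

local minimum

The Hessian of g is constant: H = [[2, -2], [-2, 8]].
det(H) = 2·8 − (-2)² = 12.
det(H) > 0 and tr(H) = 10 > 0, so H is positive definite and the point is a local minimum.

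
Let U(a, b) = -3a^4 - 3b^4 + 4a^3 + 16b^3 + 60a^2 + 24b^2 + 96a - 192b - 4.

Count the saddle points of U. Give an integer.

4

U separates as a function of a plus a function of b, so ∇U=0 decouples.
∂U/∂a = -12(a - 4)(a + 1)(a + 2) = 0 at a ∈ {-2, -1, 4}; ∂U/∂b = -12(b - 4)(b - 2)(b + 2) = 0 at b ∈ {-2, 2, 4}.
The Hessian is diagonal: diag(U_aa, U_bb). Second derivatives: U_aa(-2)=-72, U_aa(-1)=60, U_aa(4)=-360; U_bb(-2)=-288, U_bb(2)=96, U_bb(4)=-144.
Saddle points occur where the two diagonal entries have opposite signs: (-2, 2), (-1, -2), (-1, 4), (4, 2). Count: 4.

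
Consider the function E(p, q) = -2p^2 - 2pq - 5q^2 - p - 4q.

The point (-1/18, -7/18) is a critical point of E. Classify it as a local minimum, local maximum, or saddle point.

local maximum

The Hessian of E is constant: H = [[-4, -2], [-2, -10]].
det(H) = (-4)·(-10) − (-2)² = 36.
det(H) > 0 and tr(H) = -14 < 0, so H is negative definite and the point is a local maximum.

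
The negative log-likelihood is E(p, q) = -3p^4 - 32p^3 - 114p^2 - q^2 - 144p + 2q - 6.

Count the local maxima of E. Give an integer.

E separates as a function of p plus a function of q, so ∇E=0 decouples.
∂E/∂p = -12(p + 1)(p + 3)(p + 4) = 0 at p ∈ {-4, -3, -1}; ∂E/∂q = -2(q - 1) = 0 at q ∈ {1}.
The Hessian is diagonal: diag(E_pp, E_qq). Second derivatives: E_pp(-4)=-36, E_pp(-3)=24, E_pp(-1)=-72; E_qq(1)=-2.
Local maxima occur where both diagonal entries negative: (-4, 1), (-1, 1). Count: 2.

2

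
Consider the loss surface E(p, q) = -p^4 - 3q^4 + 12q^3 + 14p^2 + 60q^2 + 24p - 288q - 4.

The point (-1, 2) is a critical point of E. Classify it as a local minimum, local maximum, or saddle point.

The mixed partial ∂²E/∂p∂q is 0, so the Hessian at any point is diag(E_pp, E_qq) = diag(4(-3p^2 + 7), 12(-3q^2 + 6q + 10)).
At (-1, 2): H = diag(16, 120).
Both eigenvalues are positive, so H is positive definite: a local minimum.

local minimum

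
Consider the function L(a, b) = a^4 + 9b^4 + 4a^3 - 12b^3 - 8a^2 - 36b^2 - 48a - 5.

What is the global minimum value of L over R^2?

L(a,b) separates as P(a) + Q(b) − 5, so its minimum is min P + min Q − 5.
P'(a) = 4(a - 2)(a + 2)(a + 3) vanishes at a ∈ {-3, -2, 2}; Q'(b) = 36b(b - 2)(b + 1) vanishes at b ∈ {-1, 0, 2}.
Local minima of P (where P''>0): P(-3)=45, P(2)=-80. Local minima of Q: Q(-1)=-15, Q(2)=-96.
So the global minimum of L is P(2) + Q(2) − 5 = -80 − 96 − 5 = -181, attained at (2, 2).

-181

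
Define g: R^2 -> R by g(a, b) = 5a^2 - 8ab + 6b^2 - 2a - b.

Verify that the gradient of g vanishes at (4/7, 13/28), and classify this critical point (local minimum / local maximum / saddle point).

∇g = (10a - 8b - 2, -8a + 12b - 1); substituting (4/7, 13/28) gives ∇g = (0, 0), so (4/7, 13/28) is indeed a critical point.
The Hessian of g is constant: H = [[10, -8], [-8, 12]].
det(H) = 10·12 − (-8)² = 56.
det(H) > 0 and tr(H) = 22 > 0, so H is positive definite and the point is a local minimum.

local minimum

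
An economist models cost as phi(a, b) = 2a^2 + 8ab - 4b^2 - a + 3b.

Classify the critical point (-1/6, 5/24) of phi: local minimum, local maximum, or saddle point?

saddle point

The Hessian of phi is constant: H = [[4, 8], [8, -8]].
det(H) = 4·(-8) − 8² = -96.
Since det(H) < 0, H is indefinite and the critical point is a saddle point.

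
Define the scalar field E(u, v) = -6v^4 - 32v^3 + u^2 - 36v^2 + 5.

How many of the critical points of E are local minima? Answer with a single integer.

E separates as a function of u plus a function of v, so ∇E=0 decouples.
∂E/∂u = 2u = 0 at u ∈ {0}; ∂E/∂v = -24v(v + 1)(v + 3) = 0 at v ∈ {-3, -1, 0}.
The Hessian is diagonal: diag(E_uu, E_vv). Second derivatives: E_uu(0)=2; E_vv(-3)=-144, E_vv(-1)=48, E_vv(0)=-72.
Local minima occur where both diagonal entries positive: (0, -1). Count: 1.

1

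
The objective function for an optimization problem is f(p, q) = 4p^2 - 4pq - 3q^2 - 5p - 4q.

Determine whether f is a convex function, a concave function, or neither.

neither

f is quadratic, so its Hessian is the constant matrix H = [[8, -4], [-4, -6]].
det(H) = -64, tr(H) = 2.
det(H) < 0, so H is indefinite: neither convex nor concave.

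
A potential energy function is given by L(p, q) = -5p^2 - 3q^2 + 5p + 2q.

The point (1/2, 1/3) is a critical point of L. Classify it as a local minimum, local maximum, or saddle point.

The Hessian of L is constant: H = [[-10, 0], [0, -6]].
det(H) = (-10)·(-6) − 0² = 60.
det(H) > 0 and tr(H) = -16 < 0, so H is negative definite and the point is a local maximum.

local maximum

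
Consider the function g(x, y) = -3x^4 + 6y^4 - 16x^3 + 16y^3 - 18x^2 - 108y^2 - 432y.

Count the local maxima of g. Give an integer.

g separates as a function of x plus a function of y, so ∇g=0 decouples.
∂g/∂x = -12x(x + 1)(x + 3) = 0 at x ∈ {-3, -1, 0}; ∂g/∂y = 24(y - 3)(y + 2)(y + 3) = 0 at y ∈ {-3, -2, 3}.
The Hessian is diagonal: diag(g_xx, g_yy). Second derivatives: g_xx(-3)=-72, g_xx(-1)=24, g_xx(0)=-36; g_yy(-3)=144, g_yy(-2)=-120, g_yy(3)=720.
Local maxima occur where both diagonal entries negative: (-3, -2), (0, -2). Count: 2.

2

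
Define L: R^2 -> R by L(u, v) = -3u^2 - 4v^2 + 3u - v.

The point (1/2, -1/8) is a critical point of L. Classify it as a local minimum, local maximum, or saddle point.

The Hessian of L is constant: H = [[-6, 0], [0, -8]].
det(H) = (-6)·(-8) − 0² = 48.
det(H) > 0 and tr(H) = -14 < 0, so H is negative definite and the point is a local maximum.

local maximum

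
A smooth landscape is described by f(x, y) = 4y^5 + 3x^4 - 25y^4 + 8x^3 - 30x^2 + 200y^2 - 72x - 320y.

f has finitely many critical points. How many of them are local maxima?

f separates as a function of x plus a function of y, so ∇f=0 decouples.
∂f/∂x = 12(x - 2)(x + 1)(x + 3) = 0 at x ∈ {-3, -1, 2}; ∂f/∂y = 20(y - 4)(y - 2)(y - 1)(y + 2) = 0 at y ∈ {-2, 1, 2, 4}.
The Hessian is diagonal: diag(f_xx, f_yy). Second derivatives: f_xx(-3)=120, f_xx(-1)=-72, f_xx(2)=180; f_yy(-2)=-1440, f_yy(1)=180, f_yy(2)=-160, f_yy(4)=720.
Local maxima occur where both diagonal entries negative: (-1, -2), (-1, 2). Count: 2.

2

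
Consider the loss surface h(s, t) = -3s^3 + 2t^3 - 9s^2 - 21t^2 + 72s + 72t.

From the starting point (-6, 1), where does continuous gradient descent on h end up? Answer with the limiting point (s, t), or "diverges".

diverges

h is separable, so gradient descent decouples: s follows -∂h/∂s, t follows -∂h/∂t.
∂h/∂s = -9(s - 2)(s + 4); at s=-6 this is -144, so s increases.
∂h/∂t = 6(t - 4)(t - 3); at t=1 this is 36, so t decreases.
The t-coordinate has no critical point in that direction and runs off to infinity.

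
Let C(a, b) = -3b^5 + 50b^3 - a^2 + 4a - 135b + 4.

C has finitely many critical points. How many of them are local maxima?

2

C separates as a function of a plus a function of b, so ∇C=0 decouples.
∂C/∂a = -2(a - 2) = 0 at a ∈ {2}; ∂C/∂b = -15(b - 3)(b - 1)(b + 1)(b + 3) = 0 at b ∈ {-3, -1, 1, 3}.
The Hessian is diagonal: diag(C_aa, C_bb). Second derivatives: C_aa(2)=-2; C_bb(-3)=720, C_bb(-1)=-240, C_bb(1)=240, C_bb(3)=-720.
Local maxima occur where both diagonal entries negative: (2, -1), (2, 3). Count: 2.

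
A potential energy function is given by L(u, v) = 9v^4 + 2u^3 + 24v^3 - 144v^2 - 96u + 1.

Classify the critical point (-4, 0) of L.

The mixed partial ∂²L/∂u∂v is 0, so the Hessian at any point is diag(L_uu, L_vv) = diag(12u, 36(3v^2 + 4v - 8)).
At (-4, 0): H = diag(-48, -288).
Both eigenvalues are negative, so H is negative definite: a local maximum.

local maximum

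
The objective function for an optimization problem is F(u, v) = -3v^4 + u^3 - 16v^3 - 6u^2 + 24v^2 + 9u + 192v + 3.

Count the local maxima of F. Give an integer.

F separates as a function of u plus a function of v, so ∇F=0 decouples.
∂F/∂u = 3(u - 3)(u - 1) = 0 at u ∈ {1, 3}; ∂F/∂v = -12(v - 2)(v + 2)(v + 4) = 0 at v ∈ {-4, -2, 2}.
The Hessian is diagonal: diag(F_uu, F_vv). Second derivatives: F_uu(1)=-6, F_uu(3)=6; F_vv(-4)=-144, F_vv(-2)=96, F_vv(2)=-288.
Local maxima occur where both diagonal entries negative: (1, -4), (1, 2). Count: 2.

2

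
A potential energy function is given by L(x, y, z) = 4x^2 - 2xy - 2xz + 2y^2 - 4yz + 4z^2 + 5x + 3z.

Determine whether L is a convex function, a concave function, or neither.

convex

L is quadratic, so its Hessian is the constant matrix H = [[8, -2, -2], [-2, 4, -4], [-2, -4, 8]].
Leading principal minors: 8, 28, 48.
All positive ⇒ H ≻ 0 ⇒ convex.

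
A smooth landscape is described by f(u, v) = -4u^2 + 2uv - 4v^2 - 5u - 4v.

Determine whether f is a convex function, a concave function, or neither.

concave

f is quadratic, so its Hessian is the constant matrix H = [[-8, 2], [2, -8]].
det(H) = 60, tr(H) = -16.
det(H) > 0 and tr(H) < 0, so H is negative definite everywhere: concave.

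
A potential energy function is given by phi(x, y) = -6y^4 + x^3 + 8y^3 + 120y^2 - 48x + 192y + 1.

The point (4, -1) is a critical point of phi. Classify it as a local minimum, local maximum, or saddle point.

local minimum

The mixed partial ∂²phi/∂x∂y is 0, so the Hessian at any point is diag(phi_xx, phi_yy) = diag(6x, 24(-3y^2 + 2y + 10)).
At (4, -1): H = diag(24, 120).
Both eigenvalues are positive, so H is positive definite: a local minimum.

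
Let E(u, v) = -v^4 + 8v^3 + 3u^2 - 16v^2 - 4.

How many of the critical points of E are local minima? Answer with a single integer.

E separates as a function of u plus a function of v, so ∇E=0 decouples.
∂E/∂u = 6u = 0 at u ∈ {0}; ∂E/∂v = -4v(v - 4)(v - 2) = 0 at v ∈ {0, 2, 4}.
The Hessian is diagonal: diag(E_uu, E_vv). Second derivatives: E_uu(0)=6; E_vv(0)=-32, E_vv(2)=16, E_vv(4)=-32.
Local minima occur where both diagonal entries positive: (0, 2). Count: 1.

1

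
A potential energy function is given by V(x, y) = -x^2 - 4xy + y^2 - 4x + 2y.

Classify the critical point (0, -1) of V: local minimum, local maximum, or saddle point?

saddle point

The Hessian of V is constant: H = [[-2, -4], [-4, 2]].
det(H) = (-2)·2 − (-4)² = -20.
Since det(H) < 0, H is indefinite and the critical point is a saddle point.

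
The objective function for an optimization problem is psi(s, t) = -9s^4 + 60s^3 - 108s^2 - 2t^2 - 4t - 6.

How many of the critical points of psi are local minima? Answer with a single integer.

psi separates as a function of s plus a function of t, so ∇psi=0 decouples.
∂psi/∂s = -36s(s - 3)(s - 2) = 0 at s ∈ {0, 2, 3}; ∂psi/∂t = -4(t + 1) = 0 at t ∈ {-1}.
The Hessian is diagonal: diag(psi_ss, psi_tt). Second derivatives: psi_ss(0)=-216, psi_ss(2)=72, psi_ss(3)=-108; psi_tt(-1)=-4.
Local minima occur where both diagonal entries positive: none. Count: 0.

0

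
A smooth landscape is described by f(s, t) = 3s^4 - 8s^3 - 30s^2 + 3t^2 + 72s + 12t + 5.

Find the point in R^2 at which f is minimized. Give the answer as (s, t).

(-2, -2)

f(s,t) separates as P(s) + Q(t) + 5, so its minimum is min P + min Q + 5.
P'(s) = 12(s - 3)(s - 1)(s + 2) vanishes at s ∈ {-2, 1, 3}; Q'(t) = 6(t + 2) vanishes at t ∈ {-2}.
Local minima of P (where P''>0): P(-2)=-152, P(3)=-27. Local minima of Q: Q(-2)=-12.
So the global minimum of f is P(-2) + Q(-2) + 5 = -152 − 12 + 5 = -159, attained at (-2, -2).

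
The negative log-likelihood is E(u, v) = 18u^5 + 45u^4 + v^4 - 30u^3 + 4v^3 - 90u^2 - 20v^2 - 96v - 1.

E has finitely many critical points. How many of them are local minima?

E separates as a function of u plus a function of v, so ∇E=0 decouples.
∂E/∂u = 90u(u - 1)(u + 1)(u + 2) = 0 at u ∈ {-2, -1, 0, 1}; ∂E/∂v = 4(v - 3)(v + 2)(v + 4) = 0 at v ∈ {-4, -2, 3}.
The Hessian is diagonal: diag(E_uu, E_vv). Second derivatives: E_uu(-2)=-540, E_uu(-1)=180, E_uu(0)=-180, E_uu(1)=540; E_vv(-4)=56, E_vv(-2)=-40, E_vv(3)=140.
Local minima occur where both diagonal entries positive: (-1, -4), (-1, 3), (1, -4), (1, 3). Count: 4.

4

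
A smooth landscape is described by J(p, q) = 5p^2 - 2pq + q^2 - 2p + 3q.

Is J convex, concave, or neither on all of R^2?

convex

J is quadratic, so its Hessian is the constant matrix H = [[10, -2], [-2, 2]].
det(H) = 16, tr(H) = 12.
det(H) > 0 and tr(H) > 0, so H is positive definite everywhere: convex.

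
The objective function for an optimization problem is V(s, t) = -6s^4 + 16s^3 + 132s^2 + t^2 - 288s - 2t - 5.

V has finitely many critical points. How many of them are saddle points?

2

V separates as a function of s plus a function of t, so ∇V=0 decouples.
∂V/∂s = -24(s - 4)(s - 1)(s + 3) = 0 at s ∈ {-3, 1, 4}; ∂V/∂t = 2(t - 1) = 0 at t ∈ {1}.
The Hessian is diagonal: diag(V_ss, V_tt). Second derivatives: V_ss(-3)=-672, V_ss(1)=288, V_ss(4)=-504; V_tt(1)=2.
Saddle points occur where the two diagonal entries have opposite signs: (-3, 1), (4, 1). Count: 2.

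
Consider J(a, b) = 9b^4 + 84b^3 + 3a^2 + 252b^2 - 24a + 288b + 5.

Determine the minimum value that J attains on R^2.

J(a,b) separates as P(a) + Q(b) + 5, so its minimum is min P + min Q + 5.
P'(a) = 6a - 24 vanishes at a ∈ {4}; Q'(b) = 36(b + 1)(b + 2)(b + 4) vanishes at b ∈ {-4, -2, -1}.
Local minima of P (where P''>0): P(4)=-48. Local minima of Q: Q(-4)=-192, Q(-1)=-111.
So the global minimum of J is P(4) + Q(-4) + 5 = -48 − 192 + 5 = -235, attained at (4, -4).

-235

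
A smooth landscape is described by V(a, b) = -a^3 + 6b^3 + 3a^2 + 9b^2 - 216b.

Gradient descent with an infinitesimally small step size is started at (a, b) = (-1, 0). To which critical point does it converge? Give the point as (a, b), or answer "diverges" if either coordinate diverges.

(0, 3)

V is separable, so gradient descent decouples: a follows -∂V/∂a, b follows -∂V/∂b.
∂V/∂a = -3a(a - 2); at a=-1 this is -9, so a increases.
∂V/∂b = 18(b - 3)(b + 4); at b=0 this is -216, so b increases.
a converges to its nearest critical value 0 (a local min of the a-part); b converges to 3. The iterate converges to (0, 3).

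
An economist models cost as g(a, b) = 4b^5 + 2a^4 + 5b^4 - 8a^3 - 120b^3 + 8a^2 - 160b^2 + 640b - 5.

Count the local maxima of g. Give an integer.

g separates as a function of a plus a function of b, so ∇g=0 decouples.
∂g/∂a = 8a(a - 2)(a - 1) = 0 at a ∈ {0, 1, 2}; ∂g/∂b = 20(b - 4)(b - 1)(b + 2)(b + 4) = 0 at b ∈ {-4, -2, 1, 4}.
The Hessian is diagonal: diag(g_aa, g_bb). Second derivatives: g_aa(0)=16, g_aa(1)=-8, g_aa(2)=16; g_bb(-4)=-1600, g_bb(-2)=720, g_bb(1)=-900, g_bb(4)=2880.
Local maxima occur where both diagonal entries negative: (1, -4), (1, 1). Count: 2.

2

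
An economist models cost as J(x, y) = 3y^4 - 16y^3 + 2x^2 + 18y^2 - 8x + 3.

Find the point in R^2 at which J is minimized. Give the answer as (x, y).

(2, 3)

J(x,y) separates as P(x) + Q(y) + 3, so its minimum is min P + min Q + 3.
P'(x) = 4x - 8 vanishes at x ∈ {2}; Q'(y) = 12y(y - 3)(y - 1) vanishes at y ∈ {0, 1, 3}.
Local minima of P (where P''>0): P(2)=-8. Local minima of Q: Q(0)=0, Q(3)=-27.
So the global minimum of J is P(2) + Q(3) + 3 = -8 − 27 + 3 = -32, attained at (2, 3).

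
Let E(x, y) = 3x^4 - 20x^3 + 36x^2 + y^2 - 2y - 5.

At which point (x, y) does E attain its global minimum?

E(x,y) separates as P(x) + Q(y) − 5, so its minimum is min P + min Q − 5.
P'(x) = 12x(x - 3)(x - 2) vanishes at x ∈ {0, 2, 3}; Q'(y) = 2y - 2 vanishes at y ∈ {1}.
Local minima of P (where P''>0): P(0)=0, P(3)=27. Local minima of Q: Q(1)=-1.
So the global minimum of E is P(0) + Q(1) − 5 = 0 − 1 − 5 = -6, attained at (0, 1).

(0, 1)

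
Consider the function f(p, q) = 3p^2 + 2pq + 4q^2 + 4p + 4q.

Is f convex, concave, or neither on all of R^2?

f is quadratic, so its Hessian is the constant matrix H = [[6, 2], [2, 8]].
det(H) = 44, tr(H) = 14.
det(H) > 0 and tr(H) > 0, so H is positive definite everywhere: convex.

convex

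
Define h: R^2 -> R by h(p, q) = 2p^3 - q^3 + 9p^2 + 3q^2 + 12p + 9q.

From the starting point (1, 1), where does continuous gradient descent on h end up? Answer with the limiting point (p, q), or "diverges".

h is separable, so gradient descent decouples: p follows -∂h/∂p, q follows -∂h/∂q.
∂h/∂p = 6(p + 1)(p + 2); at p=1 this is 36, so p decreases.
∂h/∂q = -3(q - 3)(q + 1); at q=1 this is 12, so q decreases.
p converges to its nearest critical value -1 (a local min of the p-part); q converges to -1. The iterate converges to (-1, -1).

(-1, -1)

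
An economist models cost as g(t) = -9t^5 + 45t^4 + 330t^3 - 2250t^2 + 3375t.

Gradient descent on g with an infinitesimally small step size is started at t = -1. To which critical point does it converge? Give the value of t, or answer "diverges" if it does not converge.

g'(t) = -45(t - 5)(t - 3)(t - 1)(t + 5), so g'(-1) = 8640.
Gradient descent moves in the -g' direction, i.e. t is decreasing.
The nearest critical point in that direction is t = -5, where g'' = 21600 > 0 (a local minimum). The iterate converges there.

-5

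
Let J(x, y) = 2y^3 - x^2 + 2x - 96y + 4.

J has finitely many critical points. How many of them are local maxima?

1

J separates as a function of x plus a function of y, so ∇J=0 decouples.
∂J/∂x = -2(x - 1) = 0 at x ∈ {1}; ∂J/∂y = 6(y - 4)(y + 4) = 0 at y ∈ {-4, 4}.
The Hessian is diagonal: diag(J_xx, J_yy). Second derivatives: J_xx(1)=-2; J_yy(-4)=-48, J_yy(4)=48.
Local maxima occur where both diagonal entries negative: (1, -4). Count: 1.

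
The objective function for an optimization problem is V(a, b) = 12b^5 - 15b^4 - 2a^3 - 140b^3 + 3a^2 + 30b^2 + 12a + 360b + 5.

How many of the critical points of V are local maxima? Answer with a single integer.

2

V separates as a function of a plus a function of b, so ∇V=0 decouples.
∂V/∂a = -6(a - 2)(a + 1) = 0 at a ∈ {-1, 2}; ∂V/∂b = 60(b - 3)(b - 1)(b + 1)(b + 2) = 0 at b ∈ {-2, -1, 1, 3}.
The Hessian is diagonal: diag(V_aa, V_bb). Second derivatives: V_aa(-1)=18, V_aa(2)=-18; V_bb(-2)=-900, V_bb(-1)=480, V_bb(1)=-720, V_bb(3)=2400.
Local maxima occur where both diagonal entries negative: (2, -2), (2, 1). Count: 2.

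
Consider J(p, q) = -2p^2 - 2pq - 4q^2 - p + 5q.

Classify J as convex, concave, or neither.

J is quadratic, so its Hessian is the constant matrix H = [[-4, -2], [-2, -8]].
det(H) = 28, tr(H) = -12.
det(H) > 0 and tr(H) < 0, so H is negative definite everywhere: concave.

concave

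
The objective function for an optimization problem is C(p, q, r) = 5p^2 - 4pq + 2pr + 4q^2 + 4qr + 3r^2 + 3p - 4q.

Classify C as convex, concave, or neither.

C is quadratic, so its Hessian is the constant matrix H = [[10, -4, 2], [-4, 8, 4], [2, 4, 6]].
Leading principal minors: 10, 64, 128.
All positive ⇒ H ≻ 0 ⇒ convex.

convex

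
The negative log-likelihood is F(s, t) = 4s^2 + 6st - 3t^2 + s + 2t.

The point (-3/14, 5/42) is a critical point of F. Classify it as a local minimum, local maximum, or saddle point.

saddle point

The Hessian of F is constant: H = [[8, 6], [6, -6]].
det(H) = 8·(-6) − 6² = -84.
Since det(H) < 0, H is indefinite and the critical point is a saddle point.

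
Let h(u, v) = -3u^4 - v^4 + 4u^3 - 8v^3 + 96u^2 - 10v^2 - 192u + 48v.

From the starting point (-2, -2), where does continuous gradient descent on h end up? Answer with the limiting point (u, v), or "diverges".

(1, -3)

h is separable, so gradient descent decouples: u follows -∂h/∂u, v follows -∂h/∂v.
∂h/∂u = -12(u - 4)(u - 1)(u + 4); at u=-2 this is -432, so u increases.
∂h/∂v = -4(v - 1)(v + 3)(v + 4); at v=-2 this is 24, so v decreases.
u converges to its nearest critical value 1 (a local min of the u-part); v converges to -3. The iterate converges to (1, -3).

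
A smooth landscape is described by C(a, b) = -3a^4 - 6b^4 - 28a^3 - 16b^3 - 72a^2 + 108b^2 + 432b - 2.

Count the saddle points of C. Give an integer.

4

C separates as a function of a plus a function of b, so ∇C=0 decouples.
∂C/∂a = -12a(a + 3)(a + 4) = 0 at a ∈ {-4, -3, 0}; ∂C/∂b = -24(b - 3)(b + 2)(b + 3) = 0 at b ∈ {-3, -2, 3}.
The Hessian is diagonal: diag(C_aa, C_bb). Second derivatives: C_aa(-4)=-48, C_aa(-3)=36, C_aa(0)=-144; C_bb(-3)=-144, C_bb(-2)=120, C_bb(3)=-720.
Saddle points occur where the two diagonal entries have opposite signs: (-4, -2), (-3, -3), (-3, 3), (0, -2). Count: 4.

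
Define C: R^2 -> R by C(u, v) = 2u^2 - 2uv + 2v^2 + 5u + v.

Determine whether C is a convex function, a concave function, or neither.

convex

C is quadratic, so its Hessian is the constant matrix H = [[4, -2], [-2, 4]].
det(H) = 12, tr(H) = 8.
det(H) > 0 and tr(H) > 0, so H is positive definite everywhere: convex.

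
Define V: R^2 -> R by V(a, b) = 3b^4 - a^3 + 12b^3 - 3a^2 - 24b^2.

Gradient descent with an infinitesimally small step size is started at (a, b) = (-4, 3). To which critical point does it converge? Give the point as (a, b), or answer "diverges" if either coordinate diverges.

V is separable, so gradient descent decouples: a follows -∂V/∂a, b follows -∂V/∂b.
∂V/∂a = -3a(a + 2); at a=-4 this is -24, so a increases.
∂V/∂b = 12b(b - 1)(b + 4); at b=3 this is 504, so b decreases.
a converges to its nearest critical value -2 (a local min of the a-part); b converges to 1. The iterate converges to (-2, 1).

(-2, 1)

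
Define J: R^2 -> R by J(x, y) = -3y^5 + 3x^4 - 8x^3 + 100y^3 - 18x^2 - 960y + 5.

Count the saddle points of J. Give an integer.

6

J separates as a function of x plus a function of y, so ∇J=0 decouples.
∂J/∂x = 12x(x - 3)(x + 1) = 0 at x ∈ {-1, 0, 3}; ∂J/∂y = -15(y - 4)(y - 2)(y + 2)(y + 4) = 0 at y ∈ {-4, -2, 2, 4}.
The Hessian is diagonal: diag(J_xx, J_yy). Second derivatives: J_xx(-1)=48, J_xx(0)=-36, J_xx(3)=144; J_yy(-4)=1440, J_yy(-2)=-720, J_yy(2)=720, J_yy(4)=-1440.
Saddle points occur where the two diagonal entries have opposite signs: (-1, -2), (-1, 4), (0, -4), (0, 2), (3, -2), (3, 4). Count: 6.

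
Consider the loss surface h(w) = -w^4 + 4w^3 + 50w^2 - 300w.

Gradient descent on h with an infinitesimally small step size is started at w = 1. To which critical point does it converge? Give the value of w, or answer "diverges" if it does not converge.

3

h'(w) = -4(w - 5)(w - 3)(w + 5), so h'(1) = -192.
Gradient descent moves in the -h' direction, i.e. w is increasing.
The nearest critical point in that direction is w = 3, where h'' = 64 > 0 (a local minimum). The iterate converges there.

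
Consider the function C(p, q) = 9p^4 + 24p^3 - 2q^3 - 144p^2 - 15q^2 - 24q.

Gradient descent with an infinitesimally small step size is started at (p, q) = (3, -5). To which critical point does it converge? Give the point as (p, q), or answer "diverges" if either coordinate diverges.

C is separable, so gradient descent decouples: p follows -∂C/∂p, q follows -∂C/∂q.
∂C/∂p = 36p(p - 2)(p + 4); at p=3 this is 756, so p decreases.
∂C/∂q = -6(q + 1)(q + 4); at q=-5 this is -24, so q increases.
p converges to its nearest critical value 2 (a local min of the p-part); q converges to -4. The iterate converges to (2, -4).

(2, -4)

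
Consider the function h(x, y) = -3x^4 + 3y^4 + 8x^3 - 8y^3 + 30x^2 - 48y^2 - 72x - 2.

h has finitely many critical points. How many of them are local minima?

h separates as a function of x plus a function of y, so ∇h=0 decouples.
∂h/∂x = -12(x - 3)(x - 1)(x + 2) = 0 at x ∈ {-2, 1, 3}; ∂h/∂y = 12y(y - 4)(y + 2) = 0 at y ∈ {-2, 0, 4}.
The Hessian is diagonal: diag(h_xx, h_yy). Second derivatives: h_xx(-2)=-180, h_xx(1)=72, h_xx(3)=-120; h_yy(-2)=144, h_yy(0)=-96, h_yy(4)=288.
Local minima occur where both diagonal entries positive: (1, -2), (1, 4). Count: 2.

2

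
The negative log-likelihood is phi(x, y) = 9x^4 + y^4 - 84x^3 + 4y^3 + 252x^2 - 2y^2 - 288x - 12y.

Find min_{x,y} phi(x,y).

phi(x,y) separates as P(x) + Q(y), so its minimum is min P + min Q.
P'(x) = 36(x - 4)(x - 2)(x - 1) vanishes at x ∈ {1, 2, 4}; Q'(y) = 4(y - 1)(y + 1)(y + 3) vanishes at y ∈ {-3, -1, 1}.
Local minima of P (where P''>0): P(1)=-111, P(4)=-192. Local minima of Q: Q(-3)=-9, Q(1)=-9.
So the global minimum of phi is P(4) + Q(-3) = -192 − 9 = -201, attained at (4, -3).

-201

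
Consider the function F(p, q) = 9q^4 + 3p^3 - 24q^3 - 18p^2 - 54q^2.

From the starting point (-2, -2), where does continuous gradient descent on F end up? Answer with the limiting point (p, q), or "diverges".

diverges

F is separable, so gradient descent decouples: p follows -∂F/∂p, q follows -∂F/∂q.
∂F/∂p = 9p(p - 4); at p=-2 this is 108, so p decreases.
∂F/∂q = 36q(q - 3)(q + 1); at q=-2 this is -360, so q increases.
The p-coordinate has no critical point in that direction and runs off to infinity.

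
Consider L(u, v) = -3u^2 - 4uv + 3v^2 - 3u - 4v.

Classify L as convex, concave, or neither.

neither

L is quadratic, so its Hessian is the constant matrix H = [[-6, -4], [-4, 6]].
det(H) = -52, tr(H) = 0.
det(H) < 0, so H is indefinite: neither convex nor concave.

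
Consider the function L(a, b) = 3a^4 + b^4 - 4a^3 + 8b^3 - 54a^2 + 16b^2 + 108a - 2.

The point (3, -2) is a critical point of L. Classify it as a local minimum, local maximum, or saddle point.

The mixed partial ∂²L/∂a∂b is 0, so the Hessian at any point is diag(L_aa, L_bb) = diag(12(3a^2 - 2a - 9), 4(3b^2 + 12b + 8)).
At (3, -2): H = diag(144, -16).
The eigenvalues have opposite signs, so H is indefinite: a saddle point.

saddle point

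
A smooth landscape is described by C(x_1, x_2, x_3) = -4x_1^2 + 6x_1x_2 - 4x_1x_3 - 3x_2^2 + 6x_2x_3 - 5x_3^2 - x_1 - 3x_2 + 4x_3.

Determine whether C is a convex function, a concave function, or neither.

C is quadratic, so its Hessian is the constant matrix H = [[-8, 6, -4], [6, -6, 6], [-4, 6, -10]].
Leading principal minors: -8, 12, -24.
Signs alternate −, +, − ⇒ H ≺ 0 ⇒ concave.

concave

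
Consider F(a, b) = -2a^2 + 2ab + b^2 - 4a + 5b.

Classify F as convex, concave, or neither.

F is quadratic, so its Hessian is the constant matrix H = [[-4, 2], [2, 2]].
det(H) = -12, tr(H) = -2.
det(H) < 0, so H is indefinite: neither convex nor concave.

neither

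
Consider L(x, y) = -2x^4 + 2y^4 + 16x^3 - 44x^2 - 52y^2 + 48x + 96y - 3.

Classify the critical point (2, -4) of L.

The mixed partial ∂²L/∂x∂y is 0, so the Hessian at any point is diag(L_xx, L_yy) = diag(8(-3x^2 + 12x - 11), 8(3y^2 - 13)).
At (2, -4): H = diag(8, 280).
Both eigenvalues are positive, so H is positive definite: a local minimum.

local minimum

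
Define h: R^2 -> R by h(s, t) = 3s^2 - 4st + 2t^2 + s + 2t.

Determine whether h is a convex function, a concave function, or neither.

convex

h is quadratic, so its Hessian is the constant matrix H = [[6, -4], [-4, 4]].
det(H) = 8, tr(H) = 10.
det(H) > 0 and tr(H) > 0, so H is positive definite everywhere: convex.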